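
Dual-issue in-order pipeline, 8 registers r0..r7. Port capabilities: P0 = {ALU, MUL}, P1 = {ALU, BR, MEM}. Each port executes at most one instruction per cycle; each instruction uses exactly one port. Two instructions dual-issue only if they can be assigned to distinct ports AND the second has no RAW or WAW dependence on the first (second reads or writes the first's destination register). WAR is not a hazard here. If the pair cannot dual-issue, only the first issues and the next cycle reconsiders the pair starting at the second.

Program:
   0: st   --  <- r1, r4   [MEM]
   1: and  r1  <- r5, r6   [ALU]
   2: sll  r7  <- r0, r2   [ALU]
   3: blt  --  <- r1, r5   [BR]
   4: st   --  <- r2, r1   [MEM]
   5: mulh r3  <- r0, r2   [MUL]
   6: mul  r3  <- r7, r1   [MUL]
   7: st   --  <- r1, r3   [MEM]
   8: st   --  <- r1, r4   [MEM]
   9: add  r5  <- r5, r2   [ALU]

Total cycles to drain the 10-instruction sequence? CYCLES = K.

t=0 i0&i1:st.MEM/and.ALU ; dual
t=1 i2&i3:sll.ALU/blt.BR ; dual
t=2 i4&i5:st.MEM/mulh.MUL ; dual
t=3 i6:mul.MUL ; RAW r3
t=4 i7:st.MEM ; no-port MEM/MEM
t=5 i8&i9:st.MEM/add.ALU ; dual

CYCLES = 6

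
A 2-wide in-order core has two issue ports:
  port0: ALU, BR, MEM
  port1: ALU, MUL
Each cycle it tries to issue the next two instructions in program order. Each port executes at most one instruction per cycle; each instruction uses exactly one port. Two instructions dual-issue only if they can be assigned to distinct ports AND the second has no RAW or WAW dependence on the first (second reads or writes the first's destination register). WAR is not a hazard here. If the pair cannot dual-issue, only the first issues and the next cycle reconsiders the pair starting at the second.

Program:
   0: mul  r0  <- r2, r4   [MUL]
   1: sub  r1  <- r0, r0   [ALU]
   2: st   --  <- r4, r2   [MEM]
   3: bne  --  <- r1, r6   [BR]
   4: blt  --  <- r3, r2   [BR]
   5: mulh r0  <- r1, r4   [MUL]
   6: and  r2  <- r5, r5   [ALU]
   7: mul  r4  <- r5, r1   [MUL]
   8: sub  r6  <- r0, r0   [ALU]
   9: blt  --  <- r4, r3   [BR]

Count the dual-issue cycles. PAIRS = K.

t=0 i0:mul ; RAW r0
t=1 i1,i2:sub+st ; dual
t=2 i3:bne ; no-port BR/BR
t=3 i4,i5:blt+mulh ; dual
t=4 i6,i7:and+mul ; dual
t=5 i8,i9:sub+blt ; dual

PAIRS = 4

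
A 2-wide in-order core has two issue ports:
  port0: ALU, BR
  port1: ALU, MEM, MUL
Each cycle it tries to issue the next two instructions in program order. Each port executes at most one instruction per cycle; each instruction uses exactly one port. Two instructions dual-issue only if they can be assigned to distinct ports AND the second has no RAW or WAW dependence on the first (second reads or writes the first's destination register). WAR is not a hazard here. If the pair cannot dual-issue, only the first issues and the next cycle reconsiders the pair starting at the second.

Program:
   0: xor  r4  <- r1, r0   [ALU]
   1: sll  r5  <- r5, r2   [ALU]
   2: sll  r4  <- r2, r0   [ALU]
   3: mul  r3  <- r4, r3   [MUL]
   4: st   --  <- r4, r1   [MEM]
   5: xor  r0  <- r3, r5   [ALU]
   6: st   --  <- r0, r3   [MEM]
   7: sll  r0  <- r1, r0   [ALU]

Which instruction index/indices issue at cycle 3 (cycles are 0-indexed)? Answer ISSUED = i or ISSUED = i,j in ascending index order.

ISSUED = 4,5

[0] i0,i1  xor.ALU;sll.ALU  -- pair
[1] i2  sll.ALU  -- RAW r4
[2] i3  mul.MUL  -- no-port MUL/MEM
[3] i4,i5  st.MEM;xor.ALU  -- pair
[4] i6,i7  st.MEM;sll.ALU  -- pair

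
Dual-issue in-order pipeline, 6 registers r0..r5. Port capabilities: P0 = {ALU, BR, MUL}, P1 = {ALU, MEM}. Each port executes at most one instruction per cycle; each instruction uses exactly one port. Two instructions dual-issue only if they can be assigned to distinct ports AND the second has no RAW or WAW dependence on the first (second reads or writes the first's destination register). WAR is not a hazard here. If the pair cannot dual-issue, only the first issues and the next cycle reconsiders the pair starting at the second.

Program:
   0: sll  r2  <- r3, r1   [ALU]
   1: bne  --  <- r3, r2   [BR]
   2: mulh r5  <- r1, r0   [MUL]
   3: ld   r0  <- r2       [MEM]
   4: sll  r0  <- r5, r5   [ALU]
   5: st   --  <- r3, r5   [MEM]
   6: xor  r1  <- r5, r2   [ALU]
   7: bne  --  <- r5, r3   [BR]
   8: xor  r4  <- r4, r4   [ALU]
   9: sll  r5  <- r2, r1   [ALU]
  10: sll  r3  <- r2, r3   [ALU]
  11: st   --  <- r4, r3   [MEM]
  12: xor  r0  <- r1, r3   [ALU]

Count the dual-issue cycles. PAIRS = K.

PAIRS = 5

t=0 i0:sll.ALU ; RAW r2
t=1 i1:bne.BR ; no-port BR/MUL
t=2 i2,i3:mulh.MUL+ld.MEM ; pair
t=3 i4,i5:sll.ALU+st.MEM ; pair
t=4 i6,i7:xor.ALU+bne.BR ; pair
t=5 i8,i9:xor.ALU+sll.ALU ; pair
t=6 i10:sll.ALU ; RAW r3
t=7 i11,i12:st.MEM+xor.ALU ; pair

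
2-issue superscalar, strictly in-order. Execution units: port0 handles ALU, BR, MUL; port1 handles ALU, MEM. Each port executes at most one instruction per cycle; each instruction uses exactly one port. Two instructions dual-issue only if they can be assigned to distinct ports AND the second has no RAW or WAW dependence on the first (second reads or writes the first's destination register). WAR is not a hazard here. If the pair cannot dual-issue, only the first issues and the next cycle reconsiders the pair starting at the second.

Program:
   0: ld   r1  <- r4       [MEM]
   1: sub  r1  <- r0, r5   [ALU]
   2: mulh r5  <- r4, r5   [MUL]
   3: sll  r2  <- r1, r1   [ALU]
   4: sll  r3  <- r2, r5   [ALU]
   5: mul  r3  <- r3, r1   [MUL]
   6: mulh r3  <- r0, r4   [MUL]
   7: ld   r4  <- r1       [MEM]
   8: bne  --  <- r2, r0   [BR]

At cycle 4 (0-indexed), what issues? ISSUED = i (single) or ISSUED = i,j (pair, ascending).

  cy0 -> i0 (ld) WAW r1
  cy1 -> i1+i2 (sub;mulh) 2-wide
  cy2 -> i3 (sll) RAW r2
  cy3 -> i4 (sll) RAW+WAW r3
  cy4 -> i5 (mul) no-port MUL/MUL
  cy5 -> i6+i7 (mulh;ld) 2-wide
  cy6 -> i8 (bne) tail

ISSUED = 5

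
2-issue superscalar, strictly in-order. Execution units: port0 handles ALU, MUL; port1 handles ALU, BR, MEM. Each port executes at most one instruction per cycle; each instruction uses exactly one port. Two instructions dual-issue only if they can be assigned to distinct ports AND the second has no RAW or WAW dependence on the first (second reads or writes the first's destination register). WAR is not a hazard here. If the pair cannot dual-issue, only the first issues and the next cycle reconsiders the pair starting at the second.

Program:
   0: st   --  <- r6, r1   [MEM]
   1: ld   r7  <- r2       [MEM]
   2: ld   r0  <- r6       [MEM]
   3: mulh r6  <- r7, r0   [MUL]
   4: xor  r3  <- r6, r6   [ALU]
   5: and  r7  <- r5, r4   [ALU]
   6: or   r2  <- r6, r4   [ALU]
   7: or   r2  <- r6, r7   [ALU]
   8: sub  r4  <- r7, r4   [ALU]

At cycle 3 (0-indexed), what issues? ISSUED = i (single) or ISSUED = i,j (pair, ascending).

c0: i0 st.MEM  no-port MEM/MEM
c1: i1 ld.MEM  no-port MEM/MEM
c2: i2 ld.MEM  RAW r0
c3: i3 mulh.MUL  RAW r6
c4: i4+i5 xor.ALU;and.ALU  pair
c5: i6 or.ALU  WAW r2
c6: i7+i8 or.ALU;sub.ALU  pair

ISSUED = 3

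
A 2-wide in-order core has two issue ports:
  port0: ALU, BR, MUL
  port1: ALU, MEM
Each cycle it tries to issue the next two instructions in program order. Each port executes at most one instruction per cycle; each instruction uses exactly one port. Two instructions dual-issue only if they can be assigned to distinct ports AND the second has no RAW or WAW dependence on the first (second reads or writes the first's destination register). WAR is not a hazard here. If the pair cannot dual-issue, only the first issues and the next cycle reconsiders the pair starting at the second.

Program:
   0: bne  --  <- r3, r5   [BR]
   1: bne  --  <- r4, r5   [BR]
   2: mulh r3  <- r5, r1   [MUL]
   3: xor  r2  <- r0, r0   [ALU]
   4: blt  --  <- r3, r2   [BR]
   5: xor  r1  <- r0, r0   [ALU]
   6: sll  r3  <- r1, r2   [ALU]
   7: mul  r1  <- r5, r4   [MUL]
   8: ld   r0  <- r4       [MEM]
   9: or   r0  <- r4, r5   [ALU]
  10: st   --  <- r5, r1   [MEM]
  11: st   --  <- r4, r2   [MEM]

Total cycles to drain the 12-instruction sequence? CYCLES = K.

CYCLES = 8

[0] i0  bne.BR  -- no-port BR/BR
[1] i1  bne.BR  -- no-port BR/MUL
[2] i2&i3  mulh.MUL/xor.ALU  -- 2-wide
[3] i4&i5  blt.BR/xor.ALU  -- 2-wide
[4] i6&i7  sll.ALU/mul.MUL  -- 2-wide
[5] i8  ld.MEM  -- WAW r0
[6] i9&i10  or.ALU/st.MEM  -- 2-wide
[7] i11  st.MEM  -- tail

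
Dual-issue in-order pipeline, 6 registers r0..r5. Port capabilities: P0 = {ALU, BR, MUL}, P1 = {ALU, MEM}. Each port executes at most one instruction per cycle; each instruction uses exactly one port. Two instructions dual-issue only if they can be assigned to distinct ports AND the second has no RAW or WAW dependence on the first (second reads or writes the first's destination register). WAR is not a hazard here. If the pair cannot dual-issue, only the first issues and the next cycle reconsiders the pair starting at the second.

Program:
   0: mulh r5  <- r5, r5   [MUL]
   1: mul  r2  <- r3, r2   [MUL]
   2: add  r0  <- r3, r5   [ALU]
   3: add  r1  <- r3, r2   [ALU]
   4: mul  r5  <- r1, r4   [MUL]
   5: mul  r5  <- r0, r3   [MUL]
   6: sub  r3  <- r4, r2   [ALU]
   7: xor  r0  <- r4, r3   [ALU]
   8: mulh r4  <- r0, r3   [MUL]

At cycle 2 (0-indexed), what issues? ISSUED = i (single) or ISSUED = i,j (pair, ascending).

#0 head=0: mulh i0 no-port MUL/MUL
#1 head=1: mul/add i1/i2 dual
#2 head=3: add i3 RAW r1
#3 head=4: mul i4 no-port MUL/MUL
#4 head=5: mul/sub i5/i6 dual
#5 head=7: xor i7 RAW r0
#6 head=8: mulh i8 tail

ISSUED = 3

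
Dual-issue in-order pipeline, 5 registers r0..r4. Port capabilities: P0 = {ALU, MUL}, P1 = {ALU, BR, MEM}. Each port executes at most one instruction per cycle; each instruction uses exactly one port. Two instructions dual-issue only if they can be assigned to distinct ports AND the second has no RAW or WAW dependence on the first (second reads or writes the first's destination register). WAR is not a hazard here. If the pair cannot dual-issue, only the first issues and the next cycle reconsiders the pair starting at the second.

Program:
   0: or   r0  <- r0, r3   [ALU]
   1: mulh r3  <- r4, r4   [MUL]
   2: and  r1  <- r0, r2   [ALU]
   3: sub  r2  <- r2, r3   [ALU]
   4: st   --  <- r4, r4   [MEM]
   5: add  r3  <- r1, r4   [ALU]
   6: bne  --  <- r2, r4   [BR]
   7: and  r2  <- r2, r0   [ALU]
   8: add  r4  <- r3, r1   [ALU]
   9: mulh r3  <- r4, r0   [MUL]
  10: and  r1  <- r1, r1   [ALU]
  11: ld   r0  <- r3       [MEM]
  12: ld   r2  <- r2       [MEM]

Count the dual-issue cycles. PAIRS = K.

PAIRS = 5

c0: i0/i1 or.ALU mulh.MUL  pair
c1: i2/i3 and.ALU sub.ALU  pair
c2: i4/i5 st.MEM add.ALU  pair
c3: i6/i7 bne.BR and.ALU  pair
c4: i8 add.ALU  RAW r4
c5: i9/i10 mulh.MUL and.ALU  pair
c6: i11 ld.MEM  no-port MEM/MEM
c7: i12 ld.MEM  tail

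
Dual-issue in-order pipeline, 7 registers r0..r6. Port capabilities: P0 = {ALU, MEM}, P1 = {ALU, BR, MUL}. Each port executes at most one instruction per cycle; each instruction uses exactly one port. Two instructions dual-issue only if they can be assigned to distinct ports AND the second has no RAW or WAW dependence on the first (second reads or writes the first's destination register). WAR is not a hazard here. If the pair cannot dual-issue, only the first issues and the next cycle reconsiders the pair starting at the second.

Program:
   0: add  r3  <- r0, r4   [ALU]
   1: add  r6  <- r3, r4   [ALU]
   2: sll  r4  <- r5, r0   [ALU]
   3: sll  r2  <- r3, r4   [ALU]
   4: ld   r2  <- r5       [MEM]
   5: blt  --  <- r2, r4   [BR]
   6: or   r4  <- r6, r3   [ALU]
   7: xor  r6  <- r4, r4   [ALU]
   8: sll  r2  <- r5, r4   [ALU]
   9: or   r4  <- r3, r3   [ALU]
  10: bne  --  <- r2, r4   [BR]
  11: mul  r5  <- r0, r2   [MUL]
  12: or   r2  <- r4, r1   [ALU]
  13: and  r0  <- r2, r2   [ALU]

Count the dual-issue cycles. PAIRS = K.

PAIRS = 4

c0: i0 add.ALU  RAW r3
c1: i1+i2 add.ALU;sll.ALU  dual
c2: i3 sll.ALU  WAW r2
c3: i4 ld.MEM  RAW r2
c4: i5+i6 blt.BR;or.ALU  dual
c5: i7+i8 xor.ALU;sll.ALU  dual
c6: i9 or.ALU  RAW r4
c7: i10 bne.BR  no-port BR/MUL
c8: i11+i12 mul.MUL;or.ALU  dual
c9: i13 and.ALU  tail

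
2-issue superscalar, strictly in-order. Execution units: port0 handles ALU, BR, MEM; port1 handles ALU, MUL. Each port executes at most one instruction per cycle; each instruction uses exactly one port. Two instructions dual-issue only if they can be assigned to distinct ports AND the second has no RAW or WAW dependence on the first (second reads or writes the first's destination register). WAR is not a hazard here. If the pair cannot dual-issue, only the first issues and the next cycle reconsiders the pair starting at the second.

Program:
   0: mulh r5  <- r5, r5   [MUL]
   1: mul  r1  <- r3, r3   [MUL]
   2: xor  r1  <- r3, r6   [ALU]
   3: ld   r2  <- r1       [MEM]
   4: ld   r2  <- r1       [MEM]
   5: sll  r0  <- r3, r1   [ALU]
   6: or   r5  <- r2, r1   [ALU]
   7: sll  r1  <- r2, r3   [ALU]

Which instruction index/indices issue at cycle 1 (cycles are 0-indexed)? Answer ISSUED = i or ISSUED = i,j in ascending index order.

0. mulh.MUL @i0  | no-port MUL/MUL
1. mul.MUL @i1  | WAW r1
2. xor.ALU @i2  | RAW r1
3. ld.MEM @i3  | no-port MEM/MEM
4. ld.MEM/sll.ALU @i4+i5  | pair
5. or.ALU/sll.ALU @i6+i7  | pair

ISSUED = 1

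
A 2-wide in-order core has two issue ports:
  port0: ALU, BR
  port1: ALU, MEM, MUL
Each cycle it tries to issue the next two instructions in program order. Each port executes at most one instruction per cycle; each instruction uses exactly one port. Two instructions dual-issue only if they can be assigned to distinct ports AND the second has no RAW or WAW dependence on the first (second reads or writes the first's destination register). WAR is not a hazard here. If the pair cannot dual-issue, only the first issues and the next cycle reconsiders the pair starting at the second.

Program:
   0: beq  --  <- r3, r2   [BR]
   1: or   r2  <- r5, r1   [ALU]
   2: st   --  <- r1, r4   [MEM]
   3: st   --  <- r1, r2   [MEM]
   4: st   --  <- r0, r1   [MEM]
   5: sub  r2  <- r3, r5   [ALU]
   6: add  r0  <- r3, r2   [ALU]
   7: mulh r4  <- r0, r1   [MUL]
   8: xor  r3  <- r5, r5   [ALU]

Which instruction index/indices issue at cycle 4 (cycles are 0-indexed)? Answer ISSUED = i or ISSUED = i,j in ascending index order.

  cy0 -> i0,i1 (beq.BR;or.ALU) 2-wide
  cy1 -> i2 (st.MEM) no-port MEM/MEM
  cy2 -> i3 (st.MEM) no-port MEM/MEM
  cy3 -> i4,i5 (st.MEM;sub.ALU) 2-wide
  cy4 -> i6 (add.ALU) RAW r0
  cy5 -> i7,i8 (mulh.MUL;xor.ALU) 2-wide

ISSUED = 6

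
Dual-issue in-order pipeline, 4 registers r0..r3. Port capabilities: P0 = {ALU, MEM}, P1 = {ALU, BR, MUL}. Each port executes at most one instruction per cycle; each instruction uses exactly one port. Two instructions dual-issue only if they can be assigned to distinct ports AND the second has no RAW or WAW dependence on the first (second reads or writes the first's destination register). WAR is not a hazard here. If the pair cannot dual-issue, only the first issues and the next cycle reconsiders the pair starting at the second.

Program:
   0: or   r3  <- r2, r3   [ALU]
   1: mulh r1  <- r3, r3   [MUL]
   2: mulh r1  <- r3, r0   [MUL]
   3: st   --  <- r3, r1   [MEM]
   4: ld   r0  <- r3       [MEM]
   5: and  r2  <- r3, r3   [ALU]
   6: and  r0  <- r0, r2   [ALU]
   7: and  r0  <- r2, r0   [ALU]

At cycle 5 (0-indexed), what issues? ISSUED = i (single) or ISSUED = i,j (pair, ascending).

ISSUED = 6

c0: i0 or.ALU  RAW r3
c1: i1 mulh.MUL  no-port MUL/MUL
c2: i2 mulh.MUL  RAW r1
c3: i3 st.MEM  no-port MEM/MEM
c4: i4&i5 ld.MEM;and.ALU  dual
c5: i6 and.ALU  RAW+WAW r0
c6: i7 and.ALU  tail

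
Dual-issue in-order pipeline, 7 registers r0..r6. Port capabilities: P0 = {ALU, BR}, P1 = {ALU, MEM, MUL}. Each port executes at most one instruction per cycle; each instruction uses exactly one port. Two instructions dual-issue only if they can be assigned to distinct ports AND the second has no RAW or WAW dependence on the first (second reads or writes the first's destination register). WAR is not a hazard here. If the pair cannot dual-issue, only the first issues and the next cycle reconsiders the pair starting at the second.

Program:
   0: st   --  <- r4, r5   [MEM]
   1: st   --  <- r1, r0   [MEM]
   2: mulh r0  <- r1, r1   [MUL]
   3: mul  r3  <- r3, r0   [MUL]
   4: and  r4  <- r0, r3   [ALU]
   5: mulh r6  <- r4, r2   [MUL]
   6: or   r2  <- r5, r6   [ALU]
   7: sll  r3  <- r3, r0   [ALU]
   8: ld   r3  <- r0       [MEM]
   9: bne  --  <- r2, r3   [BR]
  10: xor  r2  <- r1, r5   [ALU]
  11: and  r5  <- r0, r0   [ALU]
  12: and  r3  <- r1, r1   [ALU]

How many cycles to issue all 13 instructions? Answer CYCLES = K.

CYCLES = 10

[0] i0  st.MEM  -- no-port MEM/MEM
[1] i1  st.MEM  -- no-port MEM/MUL
[2] i2  mulh.MUL  -- no-port MUL/MUL
[3] i3  mul.MUL  -- RAW r3
[4] i4  and.ALU  -- RAW r4
[5] i5  mulh.MUL  -- RAW r6
[6] i6+i7  or.ALU;sll.ALU  -- pair
[7] i8  ld.MEM  -- RAW r3
[8] i9+i10  bne.BR;xor.ALU  -- pair
[9] i11+i12  and.ALU;and.ALU  -- pair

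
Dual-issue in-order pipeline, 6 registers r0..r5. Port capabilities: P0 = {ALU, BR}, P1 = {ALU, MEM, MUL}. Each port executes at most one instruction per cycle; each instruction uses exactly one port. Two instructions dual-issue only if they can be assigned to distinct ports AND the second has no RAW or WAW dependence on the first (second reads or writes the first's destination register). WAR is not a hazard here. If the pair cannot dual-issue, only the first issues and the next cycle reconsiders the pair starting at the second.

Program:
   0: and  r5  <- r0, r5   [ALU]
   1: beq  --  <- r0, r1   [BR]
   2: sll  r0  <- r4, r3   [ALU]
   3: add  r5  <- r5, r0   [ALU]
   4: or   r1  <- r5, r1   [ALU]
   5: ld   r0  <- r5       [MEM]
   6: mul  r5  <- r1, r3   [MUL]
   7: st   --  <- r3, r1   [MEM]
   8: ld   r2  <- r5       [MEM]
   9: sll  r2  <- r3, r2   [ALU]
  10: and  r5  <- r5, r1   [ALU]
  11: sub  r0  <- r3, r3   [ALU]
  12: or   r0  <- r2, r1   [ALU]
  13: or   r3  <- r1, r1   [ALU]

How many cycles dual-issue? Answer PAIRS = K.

PAIRS = 4

0. and/beq @i0/i1  | pair
1. sll @i2  | RAW r0
2. add @i3  | RAW r5
3. or/ld @i4/i5  | pair
4. mul @i6  | no-port MUL/MEM
5. st @i7  | no-port MEM/MEM
6. ld @i8  | RAW+WAW r2
7. sll/and @i9/i10  | pair
8. sub @i11  | WAW r0
9. or/or @i12/i13  | pair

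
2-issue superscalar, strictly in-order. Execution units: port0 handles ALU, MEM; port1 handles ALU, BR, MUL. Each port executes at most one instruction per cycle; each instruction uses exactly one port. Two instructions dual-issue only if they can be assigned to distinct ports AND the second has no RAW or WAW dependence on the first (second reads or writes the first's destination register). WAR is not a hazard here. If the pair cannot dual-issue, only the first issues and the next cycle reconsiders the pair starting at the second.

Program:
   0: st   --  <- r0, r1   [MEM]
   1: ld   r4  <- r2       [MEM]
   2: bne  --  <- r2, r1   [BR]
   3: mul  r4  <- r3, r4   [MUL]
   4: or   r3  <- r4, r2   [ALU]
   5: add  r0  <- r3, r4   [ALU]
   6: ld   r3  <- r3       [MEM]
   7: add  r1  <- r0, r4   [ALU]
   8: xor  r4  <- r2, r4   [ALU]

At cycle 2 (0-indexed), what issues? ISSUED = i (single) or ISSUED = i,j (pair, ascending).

ISSUED = 3

0. st @i0  | no-port MEM/MEM
1. ld+bne @i1&i2  | pair
2. mul @i3  | RAW r4
3. or @i4  | RAW r3
4. add+ld @i5&i6  | pair
5. add+xor @i7&i8  | pair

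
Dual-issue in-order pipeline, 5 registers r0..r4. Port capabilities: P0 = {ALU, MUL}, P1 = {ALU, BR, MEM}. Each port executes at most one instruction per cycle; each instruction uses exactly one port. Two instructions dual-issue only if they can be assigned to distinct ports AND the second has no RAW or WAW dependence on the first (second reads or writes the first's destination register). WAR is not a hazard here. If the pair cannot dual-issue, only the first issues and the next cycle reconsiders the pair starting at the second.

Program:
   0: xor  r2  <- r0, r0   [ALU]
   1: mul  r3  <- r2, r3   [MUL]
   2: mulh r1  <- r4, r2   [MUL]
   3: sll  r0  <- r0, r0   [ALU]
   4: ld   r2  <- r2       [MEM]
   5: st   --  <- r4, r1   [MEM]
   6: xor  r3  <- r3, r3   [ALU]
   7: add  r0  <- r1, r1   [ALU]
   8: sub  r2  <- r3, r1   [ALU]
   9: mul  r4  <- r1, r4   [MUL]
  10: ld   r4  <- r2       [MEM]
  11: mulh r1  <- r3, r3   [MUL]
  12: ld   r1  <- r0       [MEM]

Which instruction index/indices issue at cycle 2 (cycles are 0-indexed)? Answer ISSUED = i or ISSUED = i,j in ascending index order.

ISSUED = 2,3

  cy0 -> i0 (xor.ALU) RAW r2
  cy1 -> i1 (mul.MUL) no-port MUL/MUL
  cy2 -> i2+i3 (mulh.MUL;sll.ALU) dual
  cy3 -> i4 (ld.MEM) no-port MEM/MEM
  cy4 -> i5+i6 (st.MEM;xor.ALU) dual
  cy5 -> i7+i8 (add.ALU;sub.ALU) dual
  cy6 -> i9 (mul.MUL) WAW r4
  cy7 -> i10+i11 (ld.MEM;mulh.MUL) dual
  cy8 -> i12 (ld.MEM) tail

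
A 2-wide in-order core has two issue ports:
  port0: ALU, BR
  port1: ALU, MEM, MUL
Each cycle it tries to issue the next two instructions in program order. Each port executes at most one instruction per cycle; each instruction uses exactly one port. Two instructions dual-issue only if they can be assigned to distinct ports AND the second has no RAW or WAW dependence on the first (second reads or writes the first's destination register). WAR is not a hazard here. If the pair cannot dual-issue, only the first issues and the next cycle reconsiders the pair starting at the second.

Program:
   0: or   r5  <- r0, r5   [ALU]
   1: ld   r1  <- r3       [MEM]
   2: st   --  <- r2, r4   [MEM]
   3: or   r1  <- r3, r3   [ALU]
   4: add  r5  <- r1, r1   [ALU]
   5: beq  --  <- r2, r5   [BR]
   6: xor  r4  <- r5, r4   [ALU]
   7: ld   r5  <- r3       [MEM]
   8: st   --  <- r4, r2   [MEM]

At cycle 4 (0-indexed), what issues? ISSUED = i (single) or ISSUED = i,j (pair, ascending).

ISSUED = 7

t=0 i0&i1:or;ld ; 2-wide
t=1 i2&i3:st;or ; 2-wide
t=2 i4:add ; RAW r5
t=3 i5&i6:beq;xor ; 2-wide
t=4 i7:ld ; no-port MEM/MEM
t=5 i8:st ; tail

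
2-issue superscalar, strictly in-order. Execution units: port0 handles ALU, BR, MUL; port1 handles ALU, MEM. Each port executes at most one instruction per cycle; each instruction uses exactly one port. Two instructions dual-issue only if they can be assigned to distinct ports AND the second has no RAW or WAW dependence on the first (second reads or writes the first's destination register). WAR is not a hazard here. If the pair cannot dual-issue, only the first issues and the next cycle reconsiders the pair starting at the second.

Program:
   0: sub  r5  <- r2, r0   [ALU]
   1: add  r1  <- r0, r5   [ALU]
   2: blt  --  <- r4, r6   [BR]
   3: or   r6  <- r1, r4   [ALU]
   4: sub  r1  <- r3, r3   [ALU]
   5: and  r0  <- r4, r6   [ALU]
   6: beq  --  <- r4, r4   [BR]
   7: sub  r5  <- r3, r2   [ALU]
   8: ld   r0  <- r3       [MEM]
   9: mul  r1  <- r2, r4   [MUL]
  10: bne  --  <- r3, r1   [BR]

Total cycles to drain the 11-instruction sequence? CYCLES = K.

#0 head=0: sub i0 RAW r5
#1 head=1: add blt i1,i2 dual
#2 head=3: or sub i3,i4 dual
#3 head=5: and beq i5,i6 dual
#4 head=7: sub ld i7,i8 dual
#5 head=9: mul i9 no-port MUL/BR
#6 head=10: bne i10 tail

CYCLES = 7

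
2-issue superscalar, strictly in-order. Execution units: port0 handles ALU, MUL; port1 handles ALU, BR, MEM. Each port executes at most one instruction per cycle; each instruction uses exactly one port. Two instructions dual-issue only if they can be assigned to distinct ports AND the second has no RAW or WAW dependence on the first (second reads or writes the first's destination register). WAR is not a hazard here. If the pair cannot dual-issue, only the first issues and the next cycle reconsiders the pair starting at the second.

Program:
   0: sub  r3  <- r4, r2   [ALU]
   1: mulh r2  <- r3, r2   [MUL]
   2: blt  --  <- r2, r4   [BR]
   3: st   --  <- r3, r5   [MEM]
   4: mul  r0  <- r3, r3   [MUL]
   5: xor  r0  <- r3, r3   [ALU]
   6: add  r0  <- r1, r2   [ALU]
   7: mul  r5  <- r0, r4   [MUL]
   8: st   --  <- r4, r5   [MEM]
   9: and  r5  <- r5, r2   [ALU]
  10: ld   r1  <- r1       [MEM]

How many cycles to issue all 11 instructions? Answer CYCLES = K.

CYCLES = 9

[0] i0  sub.ALU  -- RAW r3
[1] i1  mulh.MUL  -- RAW r2
[2] i2  blt.BR  -- no-port BR/MEM
[3] i3&i4  st.MEM;mul.MUL  -- pair
[4] i5  xor.ALU  -- WAW r0
[5] i6  add.ALU  -- RAW r0
[6] i7  mul.MUL  -- RAW r5
[7] i8&i9  st.MEM;and.ALU  -- pair
[8] i10  ld.MEM  -- tail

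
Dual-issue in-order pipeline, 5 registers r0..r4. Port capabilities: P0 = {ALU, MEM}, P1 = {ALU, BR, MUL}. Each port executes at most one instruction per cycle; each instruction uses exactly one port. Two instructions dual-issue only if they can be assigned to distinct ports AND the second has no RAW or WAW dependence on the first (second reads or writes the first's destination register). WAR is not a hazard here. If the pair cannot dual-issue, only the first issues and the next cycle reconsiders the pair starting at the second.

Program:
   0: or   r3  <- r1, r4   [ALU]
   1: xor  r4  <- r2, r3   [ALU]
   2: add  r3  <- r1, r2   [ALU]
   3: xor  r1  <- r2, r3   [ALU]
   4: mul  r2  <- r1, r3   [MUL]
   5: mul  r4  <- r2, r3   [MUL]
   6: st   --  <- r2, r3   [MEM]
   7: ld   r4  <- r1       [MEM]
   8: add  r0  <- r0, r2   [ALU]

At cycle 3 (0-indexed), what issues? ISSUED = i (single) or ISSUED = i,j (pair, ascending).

#0 head=0: or i0 RAW r3
#1 head=1: xor;add i1,i2 pair
#2 head=3: xor i3 RAW r1
#3 head=4: mul i4 no-port MUL/MUL
#4 head=5: mul;st i5,i6 pair
#5 head=7: ld;add i7,i8 pair

ISSUED = 4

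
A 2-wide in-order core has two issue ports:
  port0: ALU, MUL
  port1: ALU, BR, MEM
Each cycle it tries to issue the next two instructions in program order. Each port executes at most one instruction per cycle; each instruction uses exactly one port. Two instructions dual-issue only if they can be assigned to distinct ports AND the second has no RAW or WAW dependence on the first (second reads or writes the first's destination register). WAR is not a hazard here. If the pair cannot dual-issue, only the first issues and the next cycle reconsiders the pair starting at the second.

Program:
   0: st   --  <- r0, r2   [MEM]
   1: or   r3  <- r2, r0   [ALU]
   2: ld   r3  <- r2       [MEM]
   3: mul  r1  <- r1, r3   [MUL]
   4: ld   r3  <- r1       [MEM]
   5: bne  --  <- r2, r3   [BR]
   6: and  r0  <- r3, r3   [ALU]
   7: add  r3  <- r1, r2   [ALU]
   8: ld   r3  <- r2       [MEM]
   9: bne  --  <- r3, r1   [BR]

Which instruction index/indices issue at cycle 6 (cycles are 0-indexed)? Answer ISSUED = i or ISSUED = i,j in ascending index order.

t=0 i0&i1:st.MEM/or.ALU ; 2-wide
t=1 i2:ld.MEM ; RAW r3
t=2 i3:mul.MUL ; RAW r1
t=3 i4:ld.MEM ; no-port MEM/BR
t=4 i5&i6:bne.BR/and.ALU ; 2-wide
t=5 i7:add.ALU ; WAW r3
t=6 i8:ld.MEM ; no-port MEM/BR
t=7 i9:bne.BR ; tail

ISSUED = 8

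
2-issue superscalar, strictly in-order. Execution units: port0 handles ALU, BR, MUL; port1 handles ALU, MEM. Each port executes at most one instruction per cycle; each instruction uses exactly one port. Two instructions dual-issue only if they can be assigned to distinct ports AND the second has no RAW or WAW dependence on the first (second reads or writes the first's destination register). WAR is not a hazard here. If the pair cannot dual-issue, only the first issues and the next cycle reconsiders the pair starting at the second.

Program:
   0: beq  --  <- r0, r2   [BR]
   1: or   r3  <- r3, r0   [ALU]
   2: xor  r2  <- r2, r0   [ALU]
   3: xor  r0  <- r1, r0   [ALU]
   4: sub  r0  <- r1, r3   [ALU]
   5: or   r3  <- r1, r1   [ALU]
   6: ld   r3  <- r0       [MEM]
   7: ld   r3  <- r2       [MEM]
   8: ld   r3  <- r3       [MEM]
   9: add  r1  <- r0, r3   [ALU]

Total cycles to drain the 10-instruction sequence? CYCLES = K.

0. beq+or @i0/i1  | dual
1. xor+xor @i2/i3  | dual
2. sub+or @i4/i5  | dual
3. ld @i6  | no-port MEM/MEM
4. ld @i7  | no-port MEM/MEM
5. ld @i8  | RAW r3
6. add @i9  | tail

CYCLES = 7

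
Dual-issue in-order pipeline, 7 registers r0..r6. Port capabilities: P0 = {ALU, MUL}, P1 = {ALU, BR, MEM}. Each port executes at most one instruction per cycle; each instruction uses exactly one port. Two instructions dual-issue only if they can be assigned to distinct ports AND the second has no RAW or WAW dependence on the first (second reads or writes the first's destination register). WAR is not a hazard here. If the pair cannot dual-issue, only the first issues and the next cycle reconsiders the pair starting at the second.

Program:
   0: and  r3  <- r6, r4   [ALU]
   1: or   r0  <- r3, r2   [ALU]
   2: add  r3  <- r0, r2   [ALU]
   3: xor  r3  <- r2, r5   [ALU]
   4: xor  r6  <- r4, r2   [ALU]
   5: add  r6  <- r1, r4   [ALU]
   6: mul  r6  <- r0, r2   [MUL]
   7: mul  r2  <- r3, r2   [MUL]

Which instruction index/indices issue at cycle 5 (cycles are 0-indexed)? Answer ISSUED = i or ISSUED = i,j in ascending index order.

  cy0 -> i0 (and.ALU) RAW r3
  cy1 -> i1 (or.ALU) RAW r0
  cy2 -> i2 (add.ALU) WAW r3
  cy3 -> i3,i4 (xor.ALU xor.ALU) pair
  cy4 -> i5 (add.ALU) WAW r6
  cy5 -> i6 (mul.MUL) no-port MUL/MUL
  cy6 -> i7 (mul.MUL) tail

ISSUED = 6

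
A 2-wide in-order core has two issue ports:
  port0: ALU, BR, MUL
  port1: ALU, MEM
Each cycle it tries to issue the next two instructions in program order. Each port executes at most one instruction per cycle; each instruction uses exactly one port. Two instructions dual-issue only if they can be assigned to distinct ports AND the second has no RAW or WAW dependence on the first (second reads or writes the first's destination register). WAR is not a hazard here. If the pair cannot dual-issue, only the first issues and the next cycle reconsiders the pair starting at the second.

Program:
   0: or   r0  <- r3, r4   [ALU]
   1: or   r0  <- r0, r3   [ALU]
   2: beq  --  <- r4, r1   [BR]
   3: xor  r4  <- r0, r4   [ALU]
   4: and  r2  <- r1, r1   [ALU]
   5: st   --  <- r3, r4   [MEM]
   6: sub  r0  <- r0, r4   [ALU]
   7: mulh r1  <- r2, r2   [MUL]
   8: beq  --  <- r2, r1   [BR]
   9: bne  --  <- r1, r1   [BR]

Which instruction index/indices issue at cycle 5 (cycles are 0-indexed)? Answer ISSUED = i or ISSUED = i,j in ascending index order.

ISSUED = 8

t=0 i0:or ; RAW+WAW r0
t=1 i1&i2:or/beq ; 2-wide
t=2 i3&i4:xor/and ; 2-wide
t=3 i5&i6:st/sub ; 2-wide
t=4 i7:mulh ; no-port MUL/BR
t=5 i8:beq ; no-port BR/BR
t=6 i9:bne ; tail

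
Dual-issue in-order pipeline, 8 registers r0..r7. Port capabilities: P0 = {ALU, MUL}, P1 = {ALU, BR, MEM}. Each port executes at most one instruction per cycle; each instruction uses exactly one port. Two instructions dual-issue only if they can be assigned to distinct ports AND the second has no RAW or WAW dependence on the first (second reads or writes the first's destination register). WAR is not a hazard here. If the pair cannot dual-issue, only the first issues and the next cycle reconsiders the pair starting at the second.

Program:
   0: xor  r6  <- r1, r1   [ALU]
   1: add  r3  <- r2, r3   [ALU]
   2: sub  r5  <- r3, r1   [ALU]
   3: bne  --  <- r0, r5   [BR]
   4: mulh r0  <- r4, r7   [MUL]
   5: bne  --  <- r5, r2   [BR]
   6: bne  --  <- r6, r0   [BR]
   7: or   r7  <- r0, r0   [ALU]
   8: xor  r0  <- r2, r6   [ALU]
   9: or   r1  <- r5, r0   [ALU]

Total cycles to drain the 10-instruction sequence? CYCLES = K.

#0 head=0: xor add i0+i1 dual
#1 head=2: sub i2 RAW r5
#2 head=3: bne mulh i3+i4 dual
#3 head=5: bne i5 no-port BR/BR
#4 head=6: bne or i6+i7 dual
#5 head=8: xor i8 RAW r0
#6 head=9: or i9 tail

CYCLES = 7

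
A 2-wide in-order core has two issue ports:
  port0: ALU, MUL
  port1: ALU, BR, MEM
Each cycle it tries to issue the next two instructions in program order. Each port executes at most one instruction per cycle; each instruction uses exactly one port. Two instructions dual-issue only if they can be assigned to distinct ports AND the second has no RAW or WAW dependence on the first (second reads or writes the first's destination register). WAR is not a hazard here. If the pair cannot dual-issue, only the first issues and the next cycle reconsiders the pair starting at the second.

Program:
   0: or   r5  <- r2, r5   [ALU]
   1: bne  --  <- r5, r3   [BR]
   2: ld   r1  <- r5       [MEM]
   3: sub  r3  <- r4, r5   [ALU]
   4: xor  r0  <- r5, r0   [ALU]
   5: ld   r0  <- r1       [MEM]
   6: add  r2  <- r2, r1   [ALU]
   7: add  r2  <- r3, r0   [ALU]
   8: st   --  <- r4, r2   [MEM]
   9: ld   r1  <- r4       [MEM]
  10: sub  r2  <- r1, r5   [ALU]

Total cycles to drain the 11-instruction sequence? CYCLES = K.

CYCLES = 9

#0 head=0: or.ALU i0 RAW r5
#1 head=1: bne.BR i1 no-port BR/MEM
#2 head=2: ld.MEM;sub.ALU i2&i3 dual
#3 head=4: xor.ALU i4 WAW r0
#4 head=5: ld.MEM;add.ALU i5&i6 dual
#5 head=7: add.ALU i7 RAW r2
#6 head=8: st.MEM i8 no-port MEM/MEM
#7 head=9: ld.MEM i9 RAW r1
#8 head=10: sub.ALU i10 tail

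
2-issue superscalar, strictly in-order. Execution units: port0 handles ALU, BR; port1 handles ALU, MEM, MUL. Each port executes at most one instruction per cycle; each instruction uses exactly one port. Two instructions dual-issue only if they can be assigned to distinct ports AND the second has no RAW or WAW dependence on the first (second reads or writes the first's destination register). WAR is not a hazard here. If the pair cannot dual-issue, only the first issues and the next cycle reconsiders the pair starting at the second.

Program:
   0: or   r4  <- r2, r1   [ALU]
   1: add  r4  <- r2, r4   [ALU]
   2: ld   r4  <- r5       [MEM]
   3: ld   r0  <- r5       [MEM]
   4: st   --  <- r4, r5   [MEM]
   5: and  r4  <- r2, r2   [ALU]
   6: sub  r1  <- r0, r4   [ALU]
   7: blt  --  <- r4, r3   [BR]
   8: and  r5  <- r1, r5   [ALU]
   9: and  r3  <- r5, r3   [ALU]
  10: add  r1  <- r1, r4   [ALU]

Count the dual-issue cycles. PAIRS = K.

#0 head=0: or i0 RAW+WAW r4
#1 head=1: add i1 WAW r4
#2 head=2: ld i2 no-port MEM/MEM
#3 head=3: ld i3 no-port MEM/MEM
#4 head=4: st;and i4/i5 dual
#5 head=6: sub;blt i6/i7 dual
#6 head=8: and i8 RAW r5
#7 head=9: and;add i9/i10 dual

PAIRS = 3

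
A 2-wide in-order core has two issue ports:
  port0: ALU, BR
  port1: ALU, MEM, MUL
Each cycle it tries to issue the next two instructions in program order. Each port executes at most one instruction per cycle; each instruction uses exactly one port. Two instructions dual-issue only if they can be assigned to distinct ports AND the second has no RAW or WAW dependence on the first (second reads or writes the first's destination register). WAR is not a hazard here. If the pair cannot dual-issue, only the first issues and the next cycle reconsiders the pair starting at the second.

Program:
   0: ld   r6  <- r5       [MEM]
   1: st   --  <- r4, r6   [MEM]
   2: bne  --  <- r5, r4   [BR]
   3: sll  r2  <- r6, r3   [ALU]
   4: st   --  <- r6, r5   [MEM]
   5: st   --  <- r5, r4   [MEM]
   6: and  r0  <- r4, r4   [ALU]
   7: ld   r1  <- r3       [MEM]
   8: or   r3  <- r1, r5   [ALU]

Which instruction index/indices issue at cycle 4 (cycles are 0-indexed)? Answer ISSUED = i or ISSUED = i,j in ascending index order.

[0] i0  ld.MEM  -- no-port MEM/MEM
[1] i1/i2  st.MEM/bne.BR  -- 2-wide
[2] i3/i4  sll.ALU/st.MEM  -- 2-wide
[3] i5/i6  st.MEM/and.ALU  -- 2-wide
[4] i7  ld.MEM  -- RAW r1
[5] i8  or.ALU  -- tail

ISSUED = 7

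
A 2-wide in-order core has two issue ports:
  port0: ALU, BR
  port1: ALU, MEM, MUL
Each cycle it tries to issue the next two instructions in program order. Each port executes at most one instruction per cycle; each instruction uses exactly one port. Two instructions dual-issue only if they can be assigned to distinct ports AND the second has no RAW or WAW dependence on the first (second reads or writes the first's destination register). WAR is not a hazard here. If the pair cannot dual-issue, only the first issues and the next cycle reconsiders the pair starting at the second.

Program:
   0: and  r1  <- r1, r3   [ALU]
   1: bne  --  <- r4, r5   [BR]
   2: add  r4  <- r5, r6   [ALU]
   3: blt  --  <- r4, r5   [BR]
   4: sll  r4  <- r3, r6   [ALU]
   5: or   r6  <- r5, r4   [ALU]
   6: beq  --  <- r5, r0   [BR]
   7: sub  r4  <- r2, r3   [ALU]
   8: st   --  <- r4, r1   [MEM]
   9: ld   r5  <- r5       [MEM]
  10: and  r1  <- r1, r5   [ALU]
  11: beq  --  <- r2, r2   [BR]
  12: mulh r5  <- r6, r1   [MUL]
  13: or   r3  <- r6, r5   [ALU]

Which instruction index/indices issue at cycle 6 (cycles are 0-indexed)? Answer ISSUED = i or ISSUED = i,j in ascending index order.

  cy0 -> i0/i1 (and.ALU+bne.BR) pair
  cy1 -> i2 (add.ALU) RAW r4
  cy2 -> i3/i4 (blt.BR+sll.ALU) pair
  cy3 -> i5/i6 (or.ALU+beq.BR) pair
  cy4 -> i7 (sub.ALU) RAW r4
  cy5 -> i8 (st.MEM) no-port MEM/MEM
  cy6 -> i9 (ld.MEM) RAW r5
  cy7 -> i10/i11 (and.ALU+beq.BR) pair
  cy8 -> i12 (mulh.MUL) RAW r5
  cy9 -> i13 (or.ALU) tail

ISSUED = 9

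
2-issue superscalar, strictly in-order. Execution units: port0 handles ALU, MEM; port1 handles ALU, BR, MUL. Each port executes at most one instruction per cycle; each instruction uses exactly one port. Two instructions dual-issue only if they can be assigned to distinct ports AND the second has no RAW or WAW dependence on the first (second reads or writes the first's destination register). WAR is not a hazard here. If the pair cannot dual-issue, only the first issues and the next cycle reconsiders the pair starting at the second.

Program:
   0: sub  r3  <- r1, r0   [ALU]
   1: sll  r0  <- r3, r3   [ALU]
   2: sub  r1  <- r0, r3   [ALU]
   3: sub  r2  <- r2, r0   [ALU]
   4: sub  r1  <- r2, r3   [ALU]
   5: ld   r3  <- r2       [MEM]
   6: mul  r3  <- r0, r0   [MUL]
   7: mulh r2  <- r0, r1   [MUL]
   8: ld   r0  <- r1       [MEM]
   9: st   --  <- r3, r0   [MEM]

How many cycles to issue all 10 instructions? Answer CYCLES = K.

CYCLES = 7

0. sub @i0  | RAW r3
1. sll @i1  | RAW r0
2. sub/sub @i2/i3  | pair
3. sub/ld @i4/i5  | pair
4. mul @i6  | no-port MUL/MUL
5. mulh/ld @i7/i8  | pair
6. st @i9  | tail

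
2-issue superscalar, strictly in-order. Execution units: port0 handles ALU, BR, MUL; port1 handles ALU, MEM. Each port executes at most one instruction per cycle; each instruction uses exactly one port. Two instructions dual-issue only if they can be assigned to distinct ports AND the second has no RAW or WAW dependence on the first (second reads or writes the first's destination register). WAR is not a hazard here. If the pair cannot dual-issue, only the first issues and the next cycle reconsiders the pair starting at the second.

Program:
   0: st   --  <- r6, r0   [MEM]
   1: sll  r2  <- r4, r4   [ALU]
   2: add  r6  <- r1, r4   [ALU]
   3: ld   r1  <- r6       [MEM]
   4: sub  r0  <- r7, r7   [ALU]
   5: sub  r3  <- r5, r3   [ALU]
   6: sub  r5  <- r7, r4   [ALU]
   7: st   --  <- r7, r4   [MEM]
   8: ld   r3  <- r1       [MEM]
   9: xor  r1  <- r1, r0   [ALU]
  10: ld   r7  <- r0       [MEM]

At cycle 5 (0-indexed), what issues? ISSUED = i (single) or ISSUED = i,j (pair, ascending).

0. st.MEM sll.ALU @i0+i1  | dual
1. add.ALU @i2  | RAW r6
2. ld.MEM sub.ALU @i3+i4  | dual
3. sub.ALU sub.ALU @i5+i6  | dual
4. st.MEM @i7  | no-port MEM/MEM
5. ld.MEM xor.ALU @i8+i9  | dual
6. ld.MEM @i10  | tail

ISSUED = 8,9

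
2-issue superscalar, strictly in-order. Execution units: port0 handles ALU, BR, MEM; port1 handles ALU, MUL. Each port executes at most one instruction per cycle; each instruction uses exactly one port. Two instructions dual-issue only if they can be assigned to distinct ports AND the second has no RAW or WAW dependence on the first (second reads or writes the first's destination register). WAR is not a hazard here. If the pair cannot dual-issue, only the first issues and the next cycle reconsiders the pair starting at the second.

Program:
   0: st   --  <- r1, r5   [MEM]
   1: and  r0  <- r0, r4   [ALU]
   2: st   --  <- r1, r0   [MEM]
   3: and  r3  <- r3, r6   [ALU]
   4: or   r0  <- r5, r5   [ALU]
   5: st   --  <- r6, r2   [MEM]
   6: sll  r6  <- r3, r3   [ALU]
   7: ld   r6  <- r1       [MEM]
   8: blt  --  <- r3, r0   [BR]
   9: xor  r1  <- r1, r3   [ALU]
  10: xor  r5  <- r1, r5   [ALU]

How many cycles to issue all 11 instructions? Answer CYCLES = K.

CYCLES = 7

0. st.MEM/and.ALU @i0,i1  | 2-wide
1. st.MEM/and.ALU @i2,i3  | 2-wide
2. or.ALU/st.MEM @i4,i5  | 2-wide
3. sll.ALU @i6  | WAW r6
4. ld.MEM @i7  | no-port MEM/BR
5. blt.BR/xor.ALU @i8,i9  | 2-wide
6. xor.ALU @i10  | tail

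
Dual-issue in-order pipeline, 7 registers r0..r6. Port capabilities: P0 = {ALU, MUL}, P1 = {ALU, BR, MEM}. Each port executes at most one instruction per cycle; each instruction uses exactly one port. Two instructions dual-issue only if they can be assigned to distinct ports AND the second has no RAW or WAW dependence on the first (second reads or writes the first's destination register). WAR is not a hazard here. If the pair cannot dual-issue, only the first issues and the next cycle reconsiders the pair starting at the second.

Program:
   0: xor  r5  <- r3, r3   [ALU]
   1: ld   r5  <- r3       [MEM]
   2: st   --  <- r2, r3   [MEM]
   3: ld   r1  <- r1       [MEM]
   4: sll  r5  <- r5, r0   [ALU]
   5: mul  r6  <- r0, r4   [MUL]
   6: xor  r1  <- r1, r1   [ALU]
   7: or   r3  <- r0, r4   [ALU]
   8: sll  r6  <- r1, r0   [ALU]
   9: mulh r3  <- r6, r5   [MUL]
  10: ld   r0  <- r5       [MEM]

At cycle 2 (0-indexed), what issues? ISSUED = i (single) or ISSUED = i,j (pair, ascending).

ISSUED = 2

#0 head=0: xor i0 WAW r5
#1 head=1: ld i1 no-port MEM/MEM
#2 head=2: st i2 no-port MEM/MEM
#3 head=3: ld sll i3,i4 pair
#4 head=5: mul xor i5,i6 pair
#5 head=7: or sll i7,i8 pair
#6 head=9: mulh ld i9,i10 pair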